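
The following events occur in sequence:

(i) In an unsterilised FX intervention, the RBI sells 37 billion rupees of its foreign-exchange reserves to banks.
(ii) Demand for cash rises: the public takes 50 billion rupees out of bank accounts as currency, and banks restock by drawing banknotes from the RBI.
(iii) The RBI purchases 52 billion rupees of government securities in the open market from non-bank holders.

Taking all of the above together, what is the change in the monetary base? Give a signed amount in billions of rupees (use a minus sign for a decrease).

+15 billion

RBI balance sheet:
  Assets:      Securities +52B, Foreign assets −37B
  Liabilities: Bank reserves −35B, Currency in circulation +50B
Commercial banking system:
  Assets:      Reserves at CB −35B, Foreign assets +37B
  Liabilities: Checkable deposits +2B
Monetary base = currency + reserves: +50B + (−35B) = +15 billion.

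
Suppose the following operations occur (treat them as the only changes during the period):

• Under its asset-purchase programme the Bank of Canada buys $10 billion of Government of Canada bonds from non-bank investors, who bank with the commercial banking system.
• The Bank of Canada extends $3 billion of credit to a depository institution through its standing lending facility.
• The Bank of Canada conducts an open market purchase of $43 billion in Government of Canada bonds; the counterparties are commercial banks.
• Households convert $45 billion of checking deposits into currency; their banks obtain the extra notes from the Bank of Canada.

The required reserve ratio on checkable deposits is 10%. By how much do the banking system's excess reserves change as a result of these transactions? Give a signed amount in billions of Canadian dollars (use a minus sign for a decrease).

+$14.5 billion

Asset purchase (from non-banks) $10 billion: reserves +$10B, deposits +$10B.
Discount-window loan $3 billion: reserves +$3B, deposits 0.
OMO purchase (from banks) $43 billion: reserves +$43B, deposits 0.
Currency withdrawal $45 billion: reserves −$45B, deposits −$45B.
Totals: Δreserves = +$11B, Δdeposits = −$35B.
Δrequired reserves = 10% × −$35B = −$3.5B.
Δexcess reserves = Δreserves − Δrequired = +$11B − (−$3.5B) = +$14.5 billion.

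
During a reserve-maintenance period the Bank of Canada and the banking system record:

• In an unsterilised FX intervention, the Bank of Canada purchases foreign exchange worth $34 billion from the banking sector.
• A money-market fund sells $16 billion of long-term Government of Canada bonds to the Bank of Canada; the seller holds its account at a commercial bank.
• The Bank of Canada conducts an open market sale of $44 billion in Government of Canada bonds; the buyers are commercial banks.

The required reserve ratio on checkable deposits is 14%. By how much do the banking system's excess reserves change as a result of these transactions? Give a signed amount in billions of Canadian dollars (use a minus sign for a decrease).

+$3.76 billion

FX purchase $34 billion: reserves +$34B, deposits 0.
Asset purchase (from non-banks) $16 billion: reserves +$16B, deposits +$16B.
OMO sale (to banks) $44 billion: reserves −$44B, deposits 0.
Totals: Δreserves = +$6B, Δdeposits = +$16B.
Δrequired reserves = 14% × +$16B = +$2.24B.
Δexcess reserves = Δreserves − Δrequired = +$6B − (+$2.24B) = +$3.76 billion.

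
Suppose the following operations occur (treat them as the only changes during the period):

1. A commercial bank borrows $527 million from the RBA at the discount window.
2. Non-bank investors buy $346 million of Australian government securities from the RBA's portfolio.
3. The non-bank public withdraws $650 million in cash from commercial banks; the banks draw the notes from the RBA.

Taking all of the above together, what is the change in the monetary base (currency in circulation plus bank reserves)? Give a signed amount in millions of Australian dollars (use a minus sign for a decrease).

+$181 million

RBA balance sheet:
  Assets:      Securities −$346M, Loans to banks +$527M
  Liabilities: Bank reserves −$469M, Currency in circulation +$650M
Commercial banking system:
  Assets:      Reserves at CB −$469M
  Liabilities: Checkable deposits −$996M, Borrowings from CB +$527M
Monetary base = currency + reserves: +$650M + (−$469M) = +$181 million.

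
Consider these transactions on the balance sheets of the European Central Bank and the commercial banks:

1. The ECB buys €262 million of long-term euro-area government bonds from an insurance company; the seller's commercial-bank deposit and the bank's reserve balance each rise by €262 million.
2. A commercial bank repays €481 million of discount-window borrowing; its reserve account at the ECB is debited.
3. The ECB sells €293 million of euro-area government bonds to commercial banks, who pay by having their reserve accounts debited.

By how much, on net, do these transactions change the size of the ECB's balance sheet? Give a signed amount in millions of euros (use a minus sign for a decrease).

-€512 million

ECB balance sheet:
  Assets:      Securities −€31M, Loans to banks −€481M
  Liabilities: Bank reserves −€512M
Change in total ECB assets = -€512 million.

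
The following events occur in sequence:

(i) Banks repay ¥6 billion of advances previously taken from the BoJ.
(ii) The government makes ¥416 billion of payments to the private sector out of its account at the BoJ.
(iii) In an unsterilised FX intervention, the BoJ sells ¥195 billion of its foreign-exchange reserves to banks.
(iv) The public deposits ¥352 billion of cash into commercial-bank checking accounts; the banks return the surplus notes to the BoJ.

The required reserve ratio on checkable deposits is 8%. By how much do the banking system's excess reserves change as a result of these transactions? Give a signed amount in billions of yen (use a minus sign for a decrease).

Discount-window repayment ¥6 billion: reserves −¥6B, deposits 0.
Government spending ¥416 billion: reserves +¥416B, deposits +¥416B.
FX sale ¥195 billion: reserves −¥195B, deposits 0.
Currency deposit ¥352 billion: reserves +¥352B, deposits +¥352B.
Totals: Δreserves = +¥567B, Δdeposits = +¥768B.
Δrequired reserves = 8% × +¥768B = +¥61.44B.
Δexcess reserves = Δreserves − Δrequired = +¥567B − (+¥61.44B) = +¥505.56 billion.

+¥505.56 billion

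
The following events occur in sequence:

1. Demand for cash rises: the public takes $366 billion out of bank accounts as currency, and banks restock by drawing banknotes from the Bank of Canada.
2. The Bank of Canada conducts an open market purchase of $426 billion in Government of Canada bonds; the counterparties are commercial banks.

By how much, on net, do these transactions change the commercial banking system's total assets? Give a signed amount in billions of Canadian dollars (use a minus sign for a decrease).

-$366 billion

Bank of Canada balance sheet:
  Assets:      Securities +$426B
  Liabilities: Bank reserves +$60B, Currency in circulation +$366B
Commercial banking system:
  Assets:      Reserves at CB +$60B, Securities −$426B
  Liabilities: Checkable deposits −$366B
Change in total bank assets = -$366 billion.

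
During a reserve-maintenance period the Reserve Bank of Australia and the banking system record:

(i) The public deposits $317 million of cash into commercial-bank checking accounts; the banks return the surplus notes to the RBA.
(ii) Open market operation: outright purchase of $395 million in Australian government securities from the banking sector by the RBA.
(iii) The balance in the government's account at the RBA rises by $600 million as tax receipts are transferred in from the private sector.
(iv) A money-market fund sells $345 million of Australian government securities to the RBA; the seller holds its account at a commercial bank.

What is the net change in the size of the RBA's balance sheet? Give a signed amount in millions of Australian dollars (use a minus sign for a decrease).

Currency deposit $317 million: only the composition of liabilities changes → 0.
OMO purchase (from banks) $395 million: an RBA asset is acquired → +$395M.
Government account inflow $600 million: only the composition of liabilities changes → 0.
Asset purchase (from non-banks) $345 million: an RBA asset is acquired → +$345M.
Net: 0 + 395 + 0 + 345 = +$740 million.

+$740 million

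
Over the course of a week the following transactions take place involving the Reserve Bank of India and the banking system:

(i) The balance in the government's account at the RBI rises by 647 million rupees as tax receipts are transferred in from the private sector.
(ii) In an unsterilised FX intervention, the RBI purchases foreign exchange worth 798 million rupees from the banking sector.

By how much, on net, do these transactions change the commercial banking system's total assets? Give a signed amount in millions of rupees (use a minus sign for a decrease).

-647 million

RBI balance sheet:
  Assets:      Foreign assets +798M
  Liabilities: Bank reserves +151M, Government deposits +647M
Commercial banking system:
  Assets:      Reserves at CB +151M, Foreign assets −798M
  Liabilities: Checkable deposits −647M
Change in total bank assets = -647 million.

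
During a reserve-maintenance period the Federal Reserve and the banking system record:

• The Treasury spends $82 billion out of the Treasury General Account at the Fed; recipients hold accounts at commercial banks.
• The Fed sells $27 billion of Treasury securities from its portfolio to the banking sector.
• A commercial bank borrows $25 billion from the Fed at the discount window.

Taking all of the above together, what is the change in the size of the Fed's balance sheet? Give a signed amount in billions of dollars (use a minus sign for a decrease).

-$2 billion

Government spending $82 billion: only the composition of liabilities changes → 0.
OMO sale (to banks) $27 billion: a Fed asset is shed → −$27B.
Discount-window loan $25 billion: a Fed asset is acquired → +$25B.
Net: 0 − 27 + 25 = -$2 billion.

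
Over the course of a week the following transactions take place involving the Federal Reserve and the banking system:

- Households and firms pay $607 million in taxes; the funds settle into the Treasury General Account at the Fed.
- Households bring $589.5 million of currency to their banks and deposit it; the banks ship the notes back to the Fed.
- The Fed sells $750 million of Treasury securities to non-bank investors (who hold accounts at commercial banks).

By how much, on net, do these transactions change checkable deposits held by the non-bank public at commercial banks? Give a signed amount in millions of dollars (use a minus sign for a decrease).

-$767.5 million

Government account inflow $607 million: non-bank counterparties' bank balances fall → −$607M.
Currency deposit $589.5 million: non-bank counterparties' bank balances rise → +$589.5M.
Asset sale (to non-banks) $750 million: non-bank counterparties' bank balances fall → −$750M.
Net: −607 + 589.5 − 750 = -$767.5 million.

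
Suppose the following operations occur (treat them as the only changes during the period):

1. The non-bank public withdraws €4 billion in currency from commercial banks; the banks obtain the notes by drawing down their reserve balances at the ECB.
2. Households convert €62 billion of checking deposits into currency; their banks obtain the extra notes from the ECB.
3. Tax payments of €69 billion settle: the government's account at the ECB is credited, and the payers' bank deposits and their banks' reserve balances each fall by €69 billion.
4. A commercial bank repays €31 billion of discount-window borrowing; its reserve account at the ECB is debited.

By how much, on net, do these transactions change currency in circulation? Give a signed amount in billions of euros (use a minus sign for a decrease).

ECB balance sheet:
  Assets:      Loans to banks −€31B
  Liabilities: Bank reserves −€166B, Currency in circulation +€66B, Government deposits +€69B
Commercial banking system:
  Assets:      Reserves at CB −€166B
  Liabilities: Checkable deposits −€135B, Borrowings from CB −€31B
So the change in currency in circulation is +€66 billion.

+€66 billion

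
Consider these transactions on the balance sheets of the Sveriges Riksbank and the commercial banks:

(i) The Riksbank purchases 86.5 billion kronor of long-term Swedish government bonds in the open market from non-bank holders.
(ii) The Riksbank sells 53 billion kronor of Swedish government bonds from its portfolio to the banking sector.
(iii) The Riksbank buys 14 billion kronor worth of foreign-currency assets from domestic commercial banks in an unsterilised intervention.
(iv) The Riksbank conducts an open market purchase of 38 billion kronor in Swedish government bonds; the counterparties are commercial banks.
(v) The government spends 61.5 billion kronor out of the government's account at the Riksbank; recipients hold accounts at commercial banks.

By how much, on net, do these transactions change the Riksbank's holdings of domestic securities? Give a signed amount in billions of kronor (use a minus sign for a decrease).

Riksbank balance sheet:
  Assets:      Securities +71.5B, Foreign assets +14B
  Liabilities: Bank reserves +147B, Government deposits −61.5B
So the change in the Riksbank's holdings of domestic securities is +71.5 billion.

+71.5 billion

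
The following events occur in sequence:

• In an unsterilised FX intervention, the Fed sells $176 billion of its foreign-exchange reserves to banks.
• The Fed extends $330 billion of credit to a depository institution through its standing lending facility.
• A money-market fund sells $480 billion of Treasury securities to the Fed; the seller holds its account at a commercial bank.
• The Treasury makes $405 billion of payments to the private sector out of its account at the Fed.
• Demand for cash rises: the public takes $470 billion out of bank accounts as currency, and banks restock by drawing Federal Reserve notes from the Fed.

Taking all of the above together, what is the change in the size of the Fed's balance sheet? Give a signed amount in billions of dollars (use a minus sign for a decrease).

+$634 billion

Fed balance sheet:
  Assets:      Securities +$480B, Loans to banks +$330B, Foreign assets −$176B
  Liabilities: Bank reserves +$569B, Currency in circulation +$470B, Government deposits −$405B
Change in total Fed assets = +$634 billion.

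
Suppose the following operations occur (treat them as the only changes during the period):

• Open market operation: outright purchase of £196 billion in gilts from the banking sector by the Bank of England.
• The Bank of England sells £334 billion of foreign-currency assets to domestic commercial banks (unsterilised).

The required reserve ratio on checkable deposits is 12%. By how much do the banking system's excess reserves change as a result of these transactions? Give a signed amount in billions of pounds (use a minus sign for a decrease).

OMO purchase (from banks) £196 billion: reserves +£196B, deposits 0.
FX sale £334 billion: reserves −£334B, deposits 0.
Totals: Δreserves = −£138B, Δdeposits = 0.
Δrequired reserves = 12% × 0 = 0.
Δexcess reserves = Δreserves − Δrequired = −£138B − (0) = -£138 billion.

-£138 billion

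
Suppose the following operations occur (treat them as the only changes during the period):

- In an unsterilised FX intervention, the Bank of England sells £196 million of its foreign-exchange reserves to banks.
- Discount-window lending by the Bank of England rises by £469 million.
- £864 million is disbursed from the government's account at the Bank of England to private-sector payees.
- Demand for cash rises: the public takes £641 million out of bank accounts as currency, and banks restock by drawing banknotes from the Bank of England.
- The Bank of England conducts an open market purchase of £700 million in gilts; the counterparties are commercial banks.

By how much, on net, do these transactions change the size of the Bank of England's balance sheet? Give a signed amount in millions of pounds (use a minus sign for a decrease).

FX sale £196 million: a Bank of England asset is shed → −£196M.
Discount-window loan £469 million: a Bank of England asset is acquired → +£469M.
Government spending £864 million: only the composition of liabilities changes → 0.
Currency withdrawal £641 million: only the composition of liabilities changes → 0.
OMO purchase (from banks) £700 million: a Bank of England asset is acquired → +£700M.
Net: −196 + 469 + 0 + 0 + 700 = +£973 million.

+£973 million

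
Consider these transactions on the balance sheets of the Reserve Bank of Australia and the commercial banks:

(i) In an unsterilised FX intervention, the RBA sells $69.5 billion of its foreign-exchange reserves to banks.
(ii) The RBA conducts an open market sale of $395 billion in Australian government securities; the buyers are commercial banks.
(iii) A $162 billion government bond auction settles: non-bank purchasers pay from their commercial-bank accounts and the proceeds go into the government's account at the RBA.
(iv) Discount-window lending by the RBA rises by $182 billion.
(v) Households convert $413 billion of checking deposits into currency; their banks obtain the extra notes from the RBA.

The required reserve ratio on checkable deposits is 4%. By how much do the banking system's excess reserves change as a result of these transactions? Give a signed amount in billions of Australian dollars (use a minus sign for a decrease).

FX sale $69.5 billion: reserves −$69.5B, deposits 0.
OMO sale (to banks) $395 billion: reserves −$395B, deposits 0.
Government account inflow $162 billion: reserves −$162B, deposits −$162B.
Discount-window loan $182 billion: reserves +$182B, deposits 0.
Currency withdrawal $413 billion: reserves −$413B, deposits −$413B.
Totals: Δreserves = −$857.5B, Δdeposits = −$575B.
Δrequired reserves = 4% × −$575B = −$23B.
Δexcess reserves = Δreserves − Δrequired = −$857.5B − (−$23B) = -$834.5 billion.

-$834.5 billion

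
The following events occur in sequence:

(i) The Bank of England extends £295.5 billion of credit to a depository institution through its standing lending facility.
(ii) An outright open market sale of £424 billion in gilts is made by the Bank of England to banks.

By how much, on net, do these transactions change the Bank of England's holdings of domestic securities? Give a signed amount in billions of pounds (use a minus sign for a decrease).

-£424 billion

Bank of England balance sheet:
  Assets:      Securities −£424B, Loans to banks +£295.5B
  Liabilities: Bank reserves −£128.5B
Commercial banking system:
  Assets:      Reserves at CB −£128.5B, Securities +£424B
  Liabilities: Borrowings from CB +£295.5B
So the change in the Bank of England's holdings of domestic securities is -£424 billion.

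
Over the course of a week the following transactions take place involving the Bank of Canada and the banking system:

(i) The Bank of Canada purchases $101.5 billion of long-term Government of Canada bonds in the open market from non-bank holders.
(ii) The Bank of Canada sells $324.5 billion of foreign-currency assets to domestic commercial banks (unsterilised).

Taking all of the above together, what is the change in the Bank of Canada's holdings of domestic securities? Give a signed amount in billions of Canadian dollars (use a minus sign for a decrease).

Asset purchase (from non-banks) $101.5 billion: securities added to the Bank of Canada's portfolio → +$101.5B.
FX sale $324.5 billion: the Bank of Canada's securities portfolio is untouched → 0.
Net: 101.5 + 0 = +$101.5 billion.

+$101.5 billion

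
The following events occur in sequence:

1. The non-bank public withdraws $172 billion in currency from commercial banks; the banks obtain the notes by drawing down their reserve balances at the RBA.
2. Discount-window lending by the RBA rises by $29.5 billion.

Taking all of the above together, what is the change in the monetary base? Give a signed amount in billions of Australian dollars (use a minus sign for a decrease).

Currency withdrawal $172 billion: just a shift between currency and reserves — both are base money → 0.
Discount-window loan $29.5 billion: RBA balance sheet expands → +$29.5B.
Net: 0 + 29.5 = +$29.5 billion.

+$29.5 billion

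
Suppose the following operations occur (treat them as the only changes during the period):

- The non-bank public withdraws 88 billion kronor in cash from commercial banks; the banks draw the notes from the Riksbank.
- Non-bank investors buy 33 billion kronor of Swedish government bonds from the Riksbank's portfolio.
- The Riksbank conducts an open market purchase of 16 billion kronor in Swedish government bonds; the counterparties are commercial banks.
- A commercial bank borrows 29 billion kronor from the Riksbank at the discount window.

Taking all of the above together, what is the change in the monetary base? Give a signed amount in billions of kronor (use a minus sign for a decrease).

Riksbank balance sheet:
  Assets:      Securities −17B, Loans to banks +29B
  Liabilities: Bank reserves −76B, Currency in circulation +88B
Commercial banking system:
  Assets:      Reserves at CB −76B, Securities −16B
  Liabilities: Checkable deposits −121B, Borrowings from CB +29B
Monetary base = currency + reserves: +88B + (−76B) = +12 billion.

+12 billion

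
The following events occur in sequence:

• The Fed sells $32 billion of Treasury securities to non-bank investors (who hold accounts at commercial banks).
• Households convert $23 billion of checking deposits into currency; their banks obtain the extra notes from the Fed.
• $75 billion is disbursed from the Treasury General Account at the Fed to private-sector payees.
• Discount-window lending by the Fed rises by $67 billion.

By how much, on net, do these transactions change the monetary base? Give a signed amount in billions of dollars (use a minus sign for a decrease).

Fed balance sheet:
  Assets:      Securities −$32B, Loans to banks +$67B
  Liabilities: Bank reserves +$87B, Currency in circulation +$23B, Government deposits −$75B
Monetary base = currency + reserves: +$23B + (+$87B) = +$110 billion.

+$110 billion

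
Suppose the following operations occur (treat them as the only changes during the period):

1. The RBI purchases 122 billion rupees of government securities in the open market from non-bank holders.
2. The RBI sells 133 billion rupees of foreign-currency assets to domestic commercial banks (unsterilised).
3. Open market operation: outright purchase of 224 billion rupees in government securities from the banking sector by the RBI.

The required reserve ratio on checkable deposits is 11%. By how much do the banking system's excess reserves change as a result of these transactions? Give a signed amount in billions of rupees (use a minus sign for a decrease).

Asset purchase (from non-banks) 122 billion rupees: reserves +122B, deposits +122B.
FX sale 133 billion rupees: reserves −133B, deposits 0.
OMO purchase (from banks) 224 billion rupees: reserves +224B, deposits 0.
Totals: Δreserves = +213B, Δdeposits = +122B.
Δrequired reserves = 11% × +122B = +13.42B.
Δexcess reserves = Δreserves − Δrequired = +213B − (+13.42B) = +199.58 billion.

+199.58 billion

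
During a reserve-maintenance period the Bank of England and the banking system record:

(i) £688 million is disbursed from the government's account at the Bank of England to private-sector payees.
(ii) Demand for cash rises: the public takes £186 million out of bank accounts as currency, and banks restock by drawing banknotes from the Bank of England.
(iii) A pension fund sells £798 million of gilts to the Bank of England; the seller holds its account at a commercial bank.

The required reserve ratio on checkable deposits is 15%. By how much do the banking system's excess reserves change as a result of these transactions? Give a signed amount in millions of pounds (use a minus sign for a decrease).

+£1105 million

Government spending £688 million: reserves +£688M, deposits +£688M.
Currency withdrawal £186 million: reserves −£186M, deposits −£186M.
Asset purchase (from non-banks) £798 million: reserves +£798M, deposits +£798M.
Totals: Δreserves = +£1300M, Δdeposits = +£1300M.
Δrequired reserves = 15% × +£1300M = +£195M.
Δexcess reserves = Δreserves − Δrequired = +£1300M − (+£195M) = +£1105 million.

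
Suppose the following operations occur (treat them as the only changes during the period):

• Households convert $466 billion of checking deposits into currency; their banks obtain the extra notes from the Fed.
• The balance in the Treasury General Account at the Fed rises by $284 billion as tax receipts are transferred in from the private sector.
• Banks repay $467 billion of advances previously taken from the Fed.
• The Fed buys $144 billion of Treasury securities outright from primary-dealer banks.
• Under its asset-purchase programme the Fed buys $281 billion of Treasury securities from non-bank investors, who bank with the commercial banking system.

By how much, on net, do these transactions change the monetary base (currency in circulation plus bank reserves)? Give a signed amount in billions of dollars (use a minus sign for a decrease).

Fed balance sheet:
  Assets:      Securities +$425B, Loans to banks −$467B
  Liabilities: Bank reserves −$792B, Currency in circulation +$466B, Government deposits +$284B
Monetary base = currency + reserves: +$466B + (−$792B) = -$326 billion.

-$326 billion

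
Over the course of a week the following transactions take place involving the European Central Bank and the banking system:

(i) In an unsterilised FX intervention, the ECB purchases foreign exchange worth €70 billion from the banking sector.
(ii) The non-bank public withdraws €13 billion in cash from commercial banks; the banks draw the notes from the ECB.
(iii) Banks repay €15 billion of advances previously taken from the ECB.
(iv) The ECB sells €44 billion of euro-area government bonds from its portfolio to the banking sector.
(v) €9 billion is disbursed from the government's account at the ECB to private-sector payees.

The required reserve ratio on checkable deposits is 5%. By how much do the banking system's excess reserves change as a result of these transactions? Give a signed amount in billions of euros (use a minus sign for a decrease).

+€7.2 billion

FX purchase €70 billion: reserves +€70B, deposits 0.
Currency withdrawal €13 billion: reserves −€13B, deposits −€13B.
Discount-window repayment €15 billion: reserves −€15B, deposits 0.
OMO sale (to banks) €44 billion: reserves −€44B, deposits 0.
Government spending €9 billion: reserves +€9B, deposits +€9B.
Totals: Δreserves = +€7B, Δdeposits = −€4B.
Δrequired reserves = 5% × −€4B = −€0.2B.
Δexcess reserves = Δreserves − Δrequired = +€7B − (−€0.2B) = +€7.2 billion.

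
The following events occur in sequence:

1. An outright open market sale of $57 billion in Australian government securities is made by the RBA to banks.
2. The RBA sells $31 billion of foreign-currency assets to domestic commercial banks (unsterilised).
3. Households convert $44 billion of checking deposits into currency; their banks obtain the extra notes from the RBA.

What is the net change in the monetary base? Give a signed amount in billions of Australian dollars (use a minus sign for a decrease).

OMO sale (to banks) $57 billion: RBA balance sheet contracts → −$57B.
FX sale $31 billion: RBA balance sheet contracts → −$31B.
Currency withdrawal $44 billion: just a shift between currency and reserves — both are base money → 0.
Net: −57 − 31 + 0 = -$88 billion.

-$88 billion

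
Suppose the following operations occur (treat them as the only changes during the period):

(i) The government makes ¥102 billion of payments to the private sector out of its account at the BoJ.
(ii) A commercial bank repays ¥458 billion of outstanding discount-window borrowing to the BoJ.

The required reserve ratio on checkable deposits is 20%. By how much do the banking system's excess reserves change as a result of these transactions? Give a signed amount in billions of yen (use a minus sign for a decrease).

-¥376.4 billion

Government spending ¥102 billion: reserves +¥102B, deposits +¥102B.
Discount-window repayment ¥458 billion: reserves −¥458B, deposits 0.
Totals: Δreserves = −¥356B, Δdeposits = +¥102B.
Δrequired reserves = 20% × +¥102B = +¥20.4B.
Δexcess reserves = Δreserves − Δrequired = −¥356B − (+¥20.4B) = -¥376.4 billion.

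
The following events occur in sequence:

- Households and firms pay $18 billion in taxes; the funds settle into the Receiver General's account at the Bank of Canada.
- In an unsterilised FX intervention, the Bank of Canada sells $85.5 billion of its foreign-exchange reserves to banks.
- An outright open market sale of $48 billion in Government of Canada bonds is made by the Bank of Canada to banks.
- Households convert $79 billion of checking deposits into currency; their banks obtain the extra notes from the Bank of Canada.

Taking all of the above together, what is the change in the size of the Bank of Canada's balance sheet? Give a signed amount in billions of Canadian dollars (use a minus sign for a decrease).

-$133.5 billion

Bank of Canada balance sheet:
  Assets:      Securities −$48B, Foreign assets −$85.5B
  Liabilities: Bank reserves −$230.5B, Currency in circulation +$79B, Government deposits +$18B
Commercial banking system:
  Assets:      Reserves at CB −$230.5B, Securities +$48B, Foreign assets +$85.5B
  Liabilities: Checkable deposits −$97B
Change in total Bank of Canada assets = -$133.5 billion.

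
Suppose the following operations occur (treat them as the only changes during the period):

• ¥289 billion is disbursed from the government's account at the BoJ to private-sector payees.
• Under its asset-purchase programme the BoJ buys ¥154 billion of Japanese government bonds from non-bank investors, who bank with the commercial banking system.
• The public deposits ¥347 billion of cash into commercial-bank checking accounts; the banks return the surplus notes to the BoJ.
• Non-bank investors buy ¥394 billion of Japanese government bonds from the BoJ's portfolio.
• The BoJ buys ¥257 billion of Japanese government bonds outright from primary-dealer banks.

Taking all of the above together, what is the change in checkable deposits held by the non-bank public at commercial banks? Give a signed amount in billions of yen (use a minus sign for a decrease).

+¥396 billion

BoJ balance sheet:
  Assets:      Securities +¥17B
  Liabilities: Bank reserves +¥653B, Currency in circulation −¥347B, Government deposits −¥289B
Commercial banking system:
  Assets:      Reserves at CB +¥653B, Securities −¥257B
  Liabilities: Checkable deposits +¥396B
So the change in checkable deposits held by the non-bank public at commercial banks is +¥396 billion.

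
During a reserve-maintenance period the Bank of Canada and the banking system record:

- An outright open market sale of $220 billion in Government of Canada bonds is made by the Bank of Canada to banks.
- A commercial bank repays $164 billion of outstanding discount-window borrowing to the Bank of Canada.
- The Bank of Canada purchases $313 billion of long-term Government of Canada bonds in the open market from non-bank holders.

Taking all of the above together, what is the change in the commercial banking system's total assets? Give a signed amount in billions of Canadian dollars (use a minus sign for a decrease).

OMO sale (to banks) $220 billion: just an asset swap on bank balance sheets → 0.
Discount-window repayment $164 billion: bank balance sheets shrink → −$164B.
Asset purchase (from non-banks) $313 billion: bank balance sheets expand → +$313B.
Net: 0 − 164 + 313 = +$149 billion.

+$149 billion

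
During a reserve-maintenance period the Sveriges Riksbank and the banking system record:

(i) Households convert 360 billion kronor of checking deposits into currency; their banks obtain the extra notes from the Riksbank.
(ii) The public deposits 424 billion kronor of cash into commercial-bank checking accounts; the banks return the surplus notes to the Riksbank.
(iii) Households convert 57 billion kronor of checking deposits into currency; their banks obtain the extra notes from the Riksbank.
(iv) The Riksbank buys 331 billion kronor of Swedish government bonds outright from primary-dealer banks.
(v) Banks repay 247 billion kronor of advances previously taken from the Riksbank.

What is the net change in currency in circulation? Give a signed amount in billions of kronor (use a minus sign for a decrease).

-7 billion

Currency withdrawal 360 billion kronor: notes leave the central bank → +360B.
Currency deposit 424 billion kronor: notes return to the central bank → −424B.
Currency withdrawal 57 billion kronor: notes leave the central bank → +57B.
OMO purchase (from banks) 331 billion kronor: no currency enters or leaves circulation → 0.
Discount-window repayment 247 billion kronor: no currency enters or leaves circulation → 0.
Net: 360 − 424 + 57 + 0 + 0 = -7 billion.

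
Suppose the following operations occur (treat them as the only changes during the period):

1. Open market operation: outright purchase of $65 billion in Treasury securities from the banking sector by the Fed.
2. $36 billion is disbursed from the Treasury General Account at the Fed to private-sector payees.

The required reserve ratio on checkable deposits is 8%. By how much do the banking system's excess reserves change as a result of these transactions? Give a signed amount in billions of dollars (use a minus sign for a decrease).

+$98.12 billion

OMO purchase (from banks) $65 billion: reserves +$65B, deposits 0.
Government spending $36 billion: reserves +$36B, deposits +$36B.
Totals: Δreserves = +$101B, Δdeposits = +$36B.
Δrequired reserves = 8% × +$36B = +$2.88B.
Δexcess reserves = Δreserves − Δrequired = +$101B − (+$2.88B) = +$98.12 billion.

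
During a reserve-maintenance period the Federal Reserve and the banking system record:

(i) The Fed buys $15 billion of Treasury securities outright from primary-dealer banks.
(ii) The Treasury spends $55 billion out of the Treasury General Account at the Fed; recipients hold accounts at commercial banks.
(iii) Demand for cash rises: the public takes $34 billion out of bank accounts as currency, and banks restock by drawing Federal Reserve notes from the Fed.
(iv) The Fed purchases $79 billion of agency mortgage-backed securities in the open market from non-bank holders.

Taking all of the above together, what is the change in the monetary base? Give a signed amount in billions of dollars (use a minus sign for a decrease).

OMO purchase (from banks) $15 billion: Fed balance sheet expands → +$15B.
Government spending $55 billion: a non-base liability converts back to reserves → +$55B.
Currency withdrawal $34 billion: just a shift between currency and reserves — both are base money → 0.
Asset purchase (from non-banks) $79 billion: Fed balance sheet expands → +$79B.
Net: 15 + 55 + 0 + 79 = +$149 billion.

+$149 billion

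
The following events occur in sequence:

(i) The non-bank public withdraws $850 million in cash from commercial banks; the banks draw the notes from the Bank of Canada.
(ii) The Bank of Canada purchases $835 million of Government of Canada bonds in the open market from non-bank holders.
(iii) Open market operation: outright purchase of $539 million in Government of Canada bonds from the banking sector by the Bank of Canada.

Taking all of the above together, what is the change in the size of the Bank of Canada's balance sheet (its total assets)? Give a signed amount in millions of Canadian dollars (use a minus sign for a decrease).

+$1374 million

Bank of Canada balance sheet:
  Assets:      Securities +$1374M
  Liabilities: Bank reserves +$524M, Currency in circulation +$850M
Commercial banking system:
  Assets:      Reserves at CB +$524M, Securities −$539M
  Liabilities: Checkable deposits −$15M
Change in total Bank of Canada assets = +$1374 million.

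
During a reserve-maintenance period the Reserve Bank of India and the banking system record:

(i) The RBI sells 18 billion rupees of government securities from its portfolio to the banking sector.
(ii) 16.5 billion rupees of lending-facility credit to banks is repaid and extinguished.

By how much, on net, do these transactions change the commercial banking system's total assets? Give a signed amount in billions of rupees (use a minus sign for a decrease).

-16.5 billion

RBI balance sheet:
  Assets:      Securities −18B, Loans to banks −16.5B
  Liabilities: Bank reserves −34.5B
Commercial banking system:
  Assets:      Reserves at CB −34.5B, Securities +18B
  Liabilities: Borrowings from CB −16.5B
Change in total bank assets = -16.5 billion.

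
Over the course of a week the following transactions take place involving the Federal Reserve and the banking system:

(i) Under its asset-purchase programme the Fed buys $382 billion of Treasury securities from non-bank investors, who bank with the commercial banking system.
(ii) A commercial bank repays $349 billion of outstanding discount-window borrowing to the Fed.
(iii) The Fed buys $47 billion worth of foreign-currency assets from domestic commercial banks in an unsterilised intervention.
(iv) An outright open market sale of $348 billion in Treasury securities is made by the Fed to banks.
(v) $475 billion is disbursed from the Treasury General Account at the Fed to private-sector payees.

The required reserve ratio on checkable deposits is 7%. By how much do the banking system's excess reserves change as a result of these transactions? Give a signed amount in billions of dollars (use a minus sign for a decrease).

Asset purchase (from non-banks) $382 billion: reserves +$382B, deposits +$382B.
Discount-window repayment $349 billion: reserves −$349B, deposits 0.
FX purchase $47 billion: reserves +$47B, deposits 0.
OMO sale (to banks) $348 billion: reserves −$348B, deposits 0.
Government spending $475 billion: reserves +$475B, deposits +$475B.
Totals: Δreserves = +$207B, Δdeposits = +$857B.
Δrequired reserves = 7% × +$857B = +$59.99B.
Δexcess reserves = Δreserves − Δrequired = +$207B − (+$59.99B) = +$147.01 billion.

+$147.01 billion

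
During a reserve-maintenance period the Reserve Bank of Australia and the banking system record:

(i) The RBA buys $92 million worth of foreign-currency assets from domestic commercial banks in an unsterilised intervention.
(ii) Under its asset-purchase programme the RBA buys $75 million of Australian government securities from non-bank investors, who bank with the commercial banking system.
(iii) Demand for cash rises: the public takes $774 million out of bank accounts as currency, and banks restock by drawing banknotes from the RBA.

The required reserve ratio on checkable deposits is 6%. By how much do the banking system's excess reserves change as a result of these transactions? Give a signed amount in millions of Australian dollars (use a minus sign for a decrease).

-$565.06 million

FX purchase $92 million: reserves +$92M, deposits 0.
Asset purchase (from non-banks) $75 million: reserves +$75M, deposits +$75M.
Currency withdrawal $774 million: reserves −$774M, deposits −$774M.
Totals: Δreserves = −$607M, Δdeposits = −$699M.
Δrequired reserves = 6% × −$699M = −$41.94M.
Δexcess reserves = Δreserves − Δrequired = −$607M − (−$41.94M) = -$565.06 million.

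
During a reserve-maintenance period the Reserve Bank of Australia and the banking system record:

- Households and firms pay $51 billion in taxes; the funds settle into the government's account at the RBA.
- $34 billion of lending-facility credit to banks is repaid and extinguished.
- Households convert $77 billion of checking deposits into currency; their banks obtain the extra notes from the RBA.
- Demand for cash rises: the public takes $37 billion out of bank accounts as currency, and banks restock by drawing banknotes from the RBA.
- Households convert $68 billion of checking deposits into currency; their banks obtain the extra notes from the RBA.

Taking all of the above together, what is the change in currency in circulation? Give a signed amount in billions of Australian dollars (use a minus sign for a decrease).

RBA balance sheet:
  Assets:      Loans to banks −$34B
  Liabilities: Bank reserves −$267B, Currency in circulation +$182B, Government deposits +$51B
So the change in currency in circulation is +$182 billion.

+$182 billion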